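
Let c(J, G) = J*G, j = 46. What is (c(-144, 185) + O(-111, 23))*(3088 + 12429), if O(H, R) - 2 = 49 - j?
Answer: -413295295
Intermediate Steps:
c(J, G) = G*J
O(H, R) = 5 (O(H, R) = 2 + (49 - 1*46) = 2 + (49 - 46) = 2 + 3 = 5)
(c(-144, 185) + O(-111, 23))*(3088 + 12429) = (185*(-144) + 5)*(3088 + 12429) = (-26640 + 5)*15517 = -26635*15517 = -413295295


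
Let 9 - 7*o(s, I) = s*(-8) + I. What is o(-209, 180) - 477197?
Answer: -3342222/7 ≈ -4.7746e+5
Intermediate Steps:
o(s, I) = 9/7 - I/7 + 8*s/7 (o(s, I) = 9/7 - (s*(-8) + I)/7 = 9/7 - (-8*s + I)/7 = 9/7 - (I - 8*s)/7 = 9/7 + (-I/7 + 8*s/7) = 9/7 - I/7 + 8*s/7)
o(-209, 180) - 477197 = (9/7 - 1/7*180 + (8/7)*(-209)) - 477197 = (9/7 - 180/7 - 1672/7) - 477197 = -1843/7 - 477197 = -3342222/7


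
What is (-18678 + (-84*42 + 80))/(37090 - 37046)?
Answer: -11063/22 ≈ -502.86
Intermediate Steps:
(-18678 + (-84*42 + 80))/(37090 - 37046) = (-18678 + (-3528 + 80))/44 = (-18678 - 3448)*(1/44) = -22126*1/44 = -11063/22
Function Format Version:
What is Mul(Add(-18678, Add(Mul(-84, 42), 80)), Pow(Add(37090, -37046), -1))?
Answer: Rational(-11063, 22) ≈ -502.86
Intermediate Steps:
Mul(Add(-18678, Add(Mul(-84, 42), 80)), Pow(Add(37090, -37046), -1)) = Mul(Add(-18678, Add(-3528, 80)), Pow(44, -1)) = Mul(Add(-18678, -3448), Rational(1, 44)) = Mul(-22126, Rational(1, 44)) = Rational(-11063, 22)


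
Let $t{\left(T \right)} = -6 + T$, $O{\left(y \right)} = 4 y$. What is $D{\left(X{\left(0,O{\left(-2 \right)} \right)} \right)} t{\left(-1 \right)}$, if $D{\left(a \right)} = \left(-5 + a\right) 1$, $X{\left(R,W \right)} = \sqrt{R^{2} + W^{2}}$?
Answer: $-21$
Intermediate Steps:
$D{\left(a \right)} = -5 + a$
$D{\left(X{\left(0,O{\left(-2 \right)} \right)} \right)} t{\left(-1 \right)} = \left(-5 + \sqrt{0^{2} + \left(4 \left(-2\right)\right)^{2}}\right) \left(-6 - 1\right) = \left(-5 + \sqrt{0 + \left(-8\right)^{2}}\right) \left(-7\right) = \left(-5 + \sqrt{0 + 64}\right) \left(-7\right) = \left(-5 + \sqrt{64}\right) \left(-7\right) = \left(-5 + 8\right) \left(-7\right) = 3 \left(-7\right) = -21$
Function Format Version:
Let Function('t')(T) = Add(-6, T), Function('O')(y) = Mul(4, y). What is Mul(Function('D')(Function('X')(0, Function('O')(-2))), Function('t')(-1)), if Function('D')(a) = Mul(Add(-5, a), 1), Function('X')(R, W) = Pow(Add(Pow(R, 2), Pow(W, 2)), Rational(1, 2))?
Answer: -21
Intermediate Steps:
Function('D')(a) = Add(-5, a)
Mul(Function('D')(Function('X')(0, Function('O')(-2))), Function('t')(-1)) = Mul(Add(-5, Pow(Add(Pow(0, 2), Pow(Mul(4, -2), 2)), Rational(1, 2))), Add(-6, -1)) = Mul(Add(-5, Pow(Add(0, Pow(-8, 2)), Rational(1, 2))), -7) = Mul(Add(-5, Pow(Add(0, 64), Rational(1, 2))), -7) = Mul(Add(-5, Pow(64, Rational(1, 2))), -7) = Mul(Add(-5, 8), -7) = Mul(3, -7) = -21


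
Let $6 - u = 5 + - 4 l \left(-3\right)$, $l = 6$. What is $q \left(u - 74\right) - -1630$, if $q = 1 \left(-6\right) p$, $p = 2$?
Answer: $3370$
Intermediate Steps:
$u = -71$ ($u = 6 - \left(5 + \left(-4\right) 6 \left(-3\right)\right) = 6 - \left(5 - -72\right) = 6 - \left(5 + 72\right) = 6 - 77 = -71$)
$q = -12$ ($q = 1 \left(-6\right) 2 = \left(-6\right) 2 = -12$)
$q \left(u - 74\right) - -1630 = - 12 \left(-71 - 74\right) - -1630 = \left(-12\right) \left(-145\right) + 1630 = 1740 + 1630 = 3370$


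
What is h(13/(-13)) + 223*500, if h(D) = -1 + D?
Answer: 111498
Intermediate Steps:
h(13/(-13)) + 223*500 = (-1 + 13/(-13)) + 223*500 = (-1 + 13*(-1/13)) + 111500 = (-1 - 1) + 111500 = -2 + 111500 = 111498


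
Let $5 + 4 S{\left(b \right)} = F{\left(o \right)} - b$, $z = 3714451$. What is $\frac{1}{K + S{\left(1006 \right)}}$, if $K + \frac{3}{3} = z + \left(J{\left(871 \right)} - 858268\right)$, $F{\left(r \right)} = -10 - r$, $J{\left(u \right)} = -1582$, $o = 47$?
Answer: $\frac{1}{2854333} \approx 3.5034 \cdot 10^{-7}$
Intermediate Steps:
$S{\left(b \right)} = - \frac{31}{2} - \frac{b}{4}$ ($S{\left(b \right)} = - \frac{5}{4} + \frac{\left(-10 - 47\right) - b}{4} = - \frac{5}{4} + \frac{-57 - b}{4} = - \frac{5}{4} - \left(\frac{57}{4} + \frac{b}{4}\right) = - \frac{31}{2} - \frac{b}{4}$)
$K = 2854600$ ($K = -1 + \left(3714451 - 859850\right) = -1 + 2854601 = 2854600$)
$\frac{1}{K + S{\left(1006 \right)}} = \frac{1}{2854600 - 267} = \frac{1}{2854333}$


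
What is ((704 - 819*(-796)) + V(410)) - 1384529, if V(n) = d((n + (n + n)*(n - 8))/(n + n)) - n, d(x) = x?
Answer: -1463817/2 ≈ -7.3191e+5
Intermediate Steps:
V(n) = -n + (n + 2*n*(-8 + n))/(2*n) (V(n) = (n + (n + n)*(n - 8))/(n + n) - n = (n + (2*n)*(-8 + n))/((2*n)) - n = (n + 2*n*(-8 + n))*(1/(2*n)) - n = (n + 2*n*(-8 + n))/(2*n) - n = -n + (n + 2*n*(-8 + n))/(2*n))
((704 - 819*(-796)) + V(410)) - 1384529 = ((704 - 819*(-796)) - 15/2) - 1384529 = ((704 + 651924) - 15/2) - 1384529 = (652628 - 15/2) - 1384529 = 1305241/2 - 1384529 = -1463817/2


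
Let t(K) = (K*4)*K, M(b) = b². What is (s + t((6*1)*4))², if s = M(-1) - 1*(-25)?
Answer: 5428900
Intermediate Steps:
t(K) = 4*K² (t(K) = (4*K)*K = 4*K²)
s = 26 (s = (-1)² - 1*(-25) = 1 + 25 = 26)
(s + t((6*1)*4))² = (26 + 4*((6*1)*4)²)² = (26 + 4*(6*4)²)² = (26 + 4*24²)² = (26 + 4*576)² = (26 + 2304)² = 2330² = 5428900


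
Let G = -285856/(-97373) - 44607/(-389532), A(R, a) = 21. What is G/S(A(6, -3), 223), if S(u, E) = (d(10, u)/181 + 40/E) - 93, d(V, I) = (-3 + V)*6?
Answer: -222368563833309/6749992260330748 ≈ -0.032944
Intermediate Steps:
d(V, I) = -18 + 6*V
G = 38564525601/12643299812 (G = -285856*(-1/97373) - 44607*(-1/389532) = 285856/97373 + 14869/129844 = 38564525601/12643299812 ≈ 3.0502)
S(u, E) = -16791/181 + 40/E (S(u, E) = ((-18 + 6*10)/181 + 40/E) - 93 = ((-18 + 60)*(1/181) + 40/E) - 93 = (42*(1/181) + 40/E) - 93 = (42/181 + 40/E) - 93 = -16791/181 + 40/E)
G/S(A(6, -3), 223) = 38564525601/(12643299812*(-16791/181 + 40/223)) = 38564525601/(12643299812*(-3737153/40363)) = (38564525601/12643299812)*(-40363/3737153) = -222368563833309/6749992260330748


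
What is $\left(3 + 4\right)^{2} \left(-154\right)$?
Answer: $-7546$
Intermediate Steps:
$\left(3 + 4\right)^{2} \left(-154\right) = 7^{2} \left(-154\right) = 49 \left(-154\right) = -7546$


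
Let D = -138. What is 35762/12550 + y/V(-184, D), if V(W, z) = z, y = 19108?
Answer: -58717561/432975 ≈ -135.61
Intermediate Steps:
35762/12550 + y/V(-184, D) = 35762/12550 + 19108/(-138) = 35762*(1/12550) + 19108*(-1/138) = 17881/6275 - 9554/69 = -58717561/432975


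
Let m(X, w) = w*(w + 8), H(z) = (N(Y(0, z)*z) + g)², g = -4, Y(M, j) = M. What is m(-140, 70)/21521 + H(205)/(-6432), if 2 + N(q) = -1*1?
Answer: 34064191/138423072 ≈ 0.24609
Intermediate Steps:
N(q) = -3 (N(q) = -2 - 1*1 = -2 - 1 = -3)
H(z) = 49 (H(z) = (-3 - 4)² = (-7)² = 49)
m(X, w) = w*(8 + w)
m(-140, 70)/21521 + H(205)/(-6432) = (70*(8 + 70))/21521 + 49/(-6432) = (70*78)*(1/21521) + 49*(-1/6432) = 5460*(1/21521) - 49/6432 = 5460/21521 - 49/6432 = 34064191/138423072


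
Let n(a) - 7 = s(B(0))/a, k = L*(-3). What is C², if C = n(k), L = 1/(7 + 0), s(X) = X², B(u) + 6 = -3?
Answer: 33124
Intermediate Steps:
B(u) = -9 (B(u) = -6 - 3 = -9)
L = ⅐ (L = 1/7 = ⅐ ≈ 0.14286)
k = -3/7 (k = (⅐)*(-3) = -3/7 ≈ -0.42857)
n(a) = 7 + 81/a (n(a) = 7 + (-9)²/a = 7 + 81/a)
C = -182 (C = 7 + 81/(-3/7) = 7 + 81*(-7/3) = 7 - 189 = -182)
C² = (-182)² = 33124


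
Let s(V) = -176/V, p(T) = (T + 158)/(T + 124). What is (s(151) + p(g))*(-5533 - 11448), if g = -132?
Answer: 45288327/604 ≈ 74981.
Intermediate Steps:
p(T) = (158 + T)/(124 + T)
(s(151) + p(g))*(-5533 - 11448) = (-176/151 + (158 - 132)/(124 - 132))*(-5533 - 11448) = (-176*1/151 + 26/(-8))*(-16981) = (-176/151 - ⅛*26)*(-16981) = (-176/151 - 13/4)*(-16981) = -2667/604*(-16981) = 45288327/604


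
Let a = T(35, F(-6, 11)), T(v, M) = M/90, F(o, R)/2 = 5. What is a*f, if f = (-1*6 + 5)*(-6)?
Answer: ⅔ ≈ 0.66667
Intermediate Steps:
F(o, R) = 10 (F(o, R) = 2*5 = 10)
T(v, M) = M/90 (T(v, M) = M*(1/90) = M/90)
f = 6 (f = (-6 + 5)*(-6) = -1*(-6) = 6)
a = ⅑ (a = (1/90)*10 = ⅑ ≈ 0.11111)
a*f = (⅑)*6 = ⅔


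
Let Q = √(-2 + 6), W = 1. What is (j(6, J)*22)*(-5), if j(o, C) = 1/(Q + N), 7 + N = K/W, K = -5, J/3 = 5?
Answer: 11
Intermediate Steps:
J = 15 (J = 3*5 = 15)
N = -12 (N = -7 - 5/1 = -7 - 5*1 = -7 - 5 = -12)
Q = 2 (Q = √4 = 2)
j(o, C) = -⅒ (j(o, C) = 1/(2 - 12) = 1/(-10) = -⅒)
(j(6, J)*22)*(-5) = -⅒*22*(-5) = -11/5*(-5) = 11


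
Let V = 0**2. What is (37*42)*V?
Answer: 0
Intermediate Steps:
V = 0
(37*42)*V = (37*42)*0 = 1554*0 = 0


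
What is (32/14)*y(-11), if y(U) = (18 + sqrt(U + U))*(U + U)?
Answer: -6336/7 - 352*I*sqrt(22)/7 ≈ -905.14 - 235.86*I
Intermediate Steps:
y(U) = 2*U*(18 + sqrt(2)*sqrt(U)) (y(U) = (18 + sqrt(2*U))*(2*U) = (18 + sqrt(2)*sqrt(U))*(2*U) = 2*U*(18 + sqrt(2)*sqrt(U)))
(32/14)*y(-11) = (32/14)*(36*(-11) + 2*sqrt(2)*(-11)**(3/2)) = (32*(1/14))*(-396 + 2*sqrt(2)*(-11*I*sqrt(11))) = 16*(-396 - 22*I*sqrt(22))/7 = -6336/7 - 352*I*sqrt(22)/7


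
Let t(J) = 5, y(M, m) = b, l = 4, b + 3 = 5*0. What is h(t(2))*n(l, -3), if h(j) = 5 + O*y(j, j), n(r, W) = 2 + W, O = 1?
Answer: -2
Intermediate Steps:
b = -3 (b = -3 + 5*0 = -3 + 0 = -3)
y(M, m) = -3
h(j) = 2 (h(j) = 5 + 1*(-3) = 5 - 3 = 2)
h(t(2))*n(l, -3) = 2*(2 - 3) = 2*(-1) = -2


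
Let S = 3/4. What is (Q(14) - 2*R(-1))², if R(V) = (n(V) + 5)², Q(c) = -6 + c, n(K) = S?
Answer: 216225/64 ≈ 3378.5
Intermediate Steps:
S = ¾ (S = 3*(¼) = ¾ ≈ 0.75000)
n(K) = ¾
R(V) = 529/16 (R(V) = (¾ + 5)² = (23/4)² = 529/16)
(Q(14) - 2*R(-1))² = ((-6 + 14) - 2*529/16)² = (8 - 529/8)² = (-465/8)² = 216225/64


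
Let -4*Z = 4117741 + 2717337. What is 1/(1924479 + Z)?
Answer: 2/431419 ≈ 4.6359e-6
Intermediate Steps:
Z = -3417539/2 (Z = -(4117741 + 2717337)/4 = -¼*6835078 = -3417539/2 ≈ -1.7088e+6)
1/(1924479 + Z) = 1/(1924479 - 3417539/2) = 1/(431419/2) = 2/431419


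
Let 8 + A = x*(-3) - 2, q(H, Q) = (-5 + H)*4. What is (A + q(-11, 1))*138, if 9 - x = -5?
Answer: -16008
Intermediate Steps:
x = 14 (x = 9 - 1*(-5) = 9 + 5 = 14)
q(H, Q) = -20 + 4*H
A = -52 (A = -8 + (14*(-3) - 2) = -8 + (-42 - 2) = -8 - 44 = -52)
(A + q(-11, 1))*138 = (-52 + (-20 + 4*(-11)))*138 = (-52 + (-20 - 44))*138 = (-52 - 64)*138 = -116*138 = -16008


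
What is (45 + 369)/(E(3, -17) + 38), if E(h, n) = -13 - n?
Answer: 69/7 ≈ 9.8571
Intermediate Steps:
(45 + 369)/(E(3, -17) + 38) = (45 + 369)/((-13 - 1*(-17)) + 38) = 414/((-13 + 17) + 38) = 414/(4 + 38) = 414/42 = 414*(1/42) = 69/7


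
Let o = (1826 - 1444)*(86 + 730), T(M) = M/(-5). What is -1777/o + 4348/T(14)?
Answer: -3388321879/2181984 ≈ -1552.9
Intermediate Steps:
T(M) = -M/5 (T(M) = M*(-1/5) = -M/5)
o = 311712 (o = 382*816 = 311712)
-1777/o + 4348/T(14) = -1777/311712 + 4348/((-1/5*14)) = -1777*1/311712 + 4348/(-14/5) = -1777/311712 + 4348*(-5/14) = -1777/311712 - 10870/7 = -3388321879/2181984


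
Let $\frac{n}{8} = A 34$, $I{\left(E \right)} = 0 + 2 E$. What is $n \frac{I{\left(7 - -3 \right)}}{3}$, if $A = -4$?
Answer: $- \frac{21760}{3} \approx -7253.3$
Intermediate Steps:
$I{\left(E \right)} = 2 E$
$n = -1088$ ($n = 8 \left(\left(-4\right) 34\right) = 8 \left(-136\right) = -1088$)
$n \frac{I{\left(7 - -3 \right)}}{3} = - 1088 \frac{2 \left(7 - -3\right)}{3} = - 1088 \cdot 2 \left(7 + 3\right) \frac{1}{3} = - 1088 \cdot 2 \cdot 10 \cdot \frac{1}{3} = - 1088 \cdot 20 \cdot \frac{1}{3} = \left(-1088\right) \frac{20}{3} = - \frac{21760}{3}$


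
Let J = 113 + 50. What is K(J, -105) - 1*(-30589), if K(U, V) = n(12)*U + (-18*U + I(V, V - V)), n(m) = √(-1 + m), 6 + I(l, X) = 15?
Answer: 27664 + 163*√11 ≈ 28205.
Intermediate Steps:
I(l, X) = 9 (I(l, X) = -6 + 15 = 9)
J = 163
K(U, V) = 9 - 18*U + U*√11 (K(U, V) = √(-1 + 12)*U + (-18*U + 9) = √11*U + (9 - 18*U) = U*√11 + (9 - 18*U) = 9 - 18*U + U*√11)
K(J, -105) - 1*(-30589) = (9 - 18*163 + 163*√11) - 1*(-30589) = (9 - 2934 + 163*√11) + 30589 = (-2925 + 163*√11) + 30589 = 27664 + 163*√11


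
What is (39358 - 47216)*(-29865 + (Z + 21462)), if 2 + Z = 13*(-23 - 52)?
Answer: 73708040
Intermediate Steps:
Z = -977 (Z = -2 + 13*(-23 - 52) = -2 + 13*(-75) = -2 - 975 = -977)
(39358 - 47216)*(-29865 + (Z + 21462)) = (39358 - 47216)*(-29865 + (-977 + 21462)) = -7858*(-29865 + 20485) = -7858*(-9380) = 73708040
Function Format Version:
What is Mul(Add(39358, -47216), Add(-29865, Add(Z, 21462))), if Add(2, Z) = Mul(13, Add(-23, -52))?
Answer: 73708040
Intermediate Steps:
Z = -977 (Z = Add(-2, Mul(13, Add(-23, -52))) = Add(-2, Mul(13, -75)) = Add(-2, -975) = -977)
Mul(Add(39358, -47216), Add(-29865, Add(Z, 21462))) = Mul(Add(39358, -47216), Add(-29865, Add(-977, 21462))) = Mul(-7858, Add(-29865, 20485)) = Mul(-7858, -9380) = 73708040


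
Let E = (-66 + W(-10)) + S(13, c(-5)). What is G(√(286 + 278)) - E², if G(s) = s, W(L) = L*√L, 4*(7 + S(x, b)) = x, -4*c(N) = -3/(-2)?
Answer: -61841/16 + 2*√141 - 1395*I*√10 ≈ -3841.3 - 4411.4*I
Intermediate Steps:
c(N) = -3/8 (c(N) = -(-3)/(4*(-2)) = -(-3)*(-1)/(4*2) = -¼*3/2 = -3/8)
S(x, b) = -7 + x/4
W(L) = L^(3/2)
E = -279/4 - 10*I*√10 (E = (-66 + (-10)^(3/2)) + (-7 + (¼)*13) = (-66 - 10*I*√10) + (-7 + 13/4) = (-66 - 10*I*√10) - 15/4 = -279/4 - 10*I*√10 ≈ -69.75 - 31.623*I)
G(√(286 + 278)) - E² = √(286 + 278) - (-279/4 - 10*I*√10)² = √564 - (-279/4 - 10*I*√10)² = 2*√141 - (-279/4 - 10*I*√10)² = -(-279/4 - 10*I*√10)² + 2*√141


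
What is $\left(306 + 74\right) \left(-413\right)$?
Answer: $-156940$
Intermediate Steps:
$\left(306 + 74\right) \left(-413\right) = 380 \left(-413\right) = -156940$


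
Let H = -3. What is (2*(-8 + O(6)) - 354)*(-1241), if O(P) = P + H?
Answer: 451724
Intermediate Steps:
O(P) = -3 + P (O(P) = P - 3 = -3 + P)
(2*(-8 + O(6)) - 354)*(-1241) = (2*(-8 + (-3 + 6)) - 354)*(-1241) = (2*(-8 + 3) - 354)*(-1241) = (2*(-5) - 354)*(-1241) = (-10 - 354)*(-1241) = -364*(-1241) = 451724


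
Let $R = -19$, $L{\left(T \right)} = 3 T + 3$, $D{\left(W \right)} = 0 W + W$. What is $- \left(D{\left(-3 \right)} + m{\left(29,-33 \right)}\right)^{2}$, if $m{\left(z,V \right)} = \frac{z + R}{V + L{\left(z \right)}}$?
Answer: $- \frac{25921}{3249} \approx -7.9781$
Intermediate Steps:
$D{\left(W \right)} = W$ ($D{\left(W \right)} = 0 + W = W$)
$L{\left(T \right)} = 3 + 3 T$
$m{\left(z,V \right)} = \frac{-19 + z}{3 + V + 3 z}$ ($m{\left(z,V \right)} = \frac{z - 19}{V + \left(3 + 3 z\right)} = \frac{-19 + z}{3 + V + 3 z}$)
$- \left(D{\left(-3 \right)} + m{\left(29,-33 \right)}\right)^{2} = - \left(-3 + \frac{-19 + 29}{3 - 33 + 3 \cdot 29}\right)^{2} = - \left(-3 + \frac{1}{3 - 33 + 87} \cdot 10\right)^{2} = - \left(-3 + \frac{1}{57} \cdot 10\right)^{2} = - \left(-3 + \frac{10}{57}\right)^{2} = - \left(- \frac{161}{57}\right)^{2} = \left(-1\right) \frac{25921}{3249} = - \frac{25921}{3249}$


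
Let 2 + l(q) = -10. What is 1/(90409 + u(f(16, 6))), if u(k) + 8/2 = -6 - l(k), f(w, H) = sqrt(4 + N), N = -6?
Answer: 1/90411 ≈ 1.1061e-5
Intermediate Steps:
l(q) = -12 (l(q) = -2 - 10 = -12)
f(w, H) = I*sqrt(2) (f(w, H) = sqrt(4 - 6) = sqrt(-2) = I*sqrt(2))
u(k) = 2 (u(k) = -4 + (-6 - 1*(-12)) = -4 + (-6 + 12) = -4 + 6 = 2)
1/(90409 + u(f(16, 6))) = 1/(90409 + 2) = 1/90411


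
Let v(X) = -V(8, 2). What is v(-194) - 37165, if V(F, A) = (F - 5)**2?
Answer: -37174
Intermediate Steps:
V(F, A) = (-5 + F)**2
v(X) = -9 (v(X) = -(-5 + 8)**2 = -1*3**2 = -1*9 = -9)
v(-194) - 37165 = -9 - 37165 = -37174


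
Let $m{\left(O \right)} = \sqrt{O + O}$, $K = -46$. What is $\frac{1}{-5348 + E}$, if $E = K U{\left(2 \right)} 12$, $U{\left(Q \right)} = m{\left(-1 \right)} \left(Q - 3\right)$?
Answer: $- \frac{1337}{7302628} - \frac{69 i \sqrt{2}}{3651314} \approx -0.00018308 - 2.6725 \cdot 10^{-5} i$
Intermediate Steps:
$m{\left(O \right)} = \sqrt{2} \sqrt{O}$ ($m{\left(O \right)} = \sqrt{2 O} = \sqrt{2} \sqrt{O}$)
$U{\left(Q \right)} = i \sqrt{2} \left(-3 + Q\right)$ ($U{\left(Q \right)} = \sqrt{2} \sqrt{-1} \left(Q - 3\right) = \sqrt{2} i \left(-3 + Q\right) = i \sqrt{2} \left(-3 + Q\right)$)
$E = 552 i \sqrt{2}$ ($E = - 46 i \sqrt{2} \left(-3 + 2\right) 12 = - 46 i \sqrt{2} \left(-1\right) 12 = - 46 \left(- i \sqrt{2}\right) 12 = 46 i \sqrt{2} \cdot 12 = 552 i \sqrt{2} \approx 780.65 i$)
$\frac{1}{-5348 + E} = \frac{1}{-5348 + 552 i \sqrt{2}}$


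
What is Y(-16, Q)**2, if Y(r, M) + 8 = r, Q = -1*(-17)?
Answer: 576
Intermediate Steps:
Q = 17
Y(r, M) = -8 + r
Y(-16, Q)**2 = (-8 - 16)**2 = (-24)**2 = 576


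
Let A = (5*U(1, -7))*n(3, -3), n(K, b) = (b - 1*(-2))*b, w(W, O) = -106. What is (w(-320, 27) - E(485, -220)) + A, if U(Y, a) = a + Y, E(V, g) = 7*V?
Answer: -3591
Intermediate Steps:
n(K, b) = b*(2 + b) (n(K, b) = (b + 2)*b = (2 + b)*b = b*(2 + b))
U(Y, a) = Y + a
A = -90 (A = (5*(1 - 7))*(-3*(2 - 3)) = (5*(-6))*(-3*(-1)) = -30*3 = -90)
(w(-320, 27) - E(485, -220)) + A = (-106 - 7*485) - 90 = (-106 - 1*3395) - 90 = (-106 - 3395) - 90 = -3501 - 90 = -3591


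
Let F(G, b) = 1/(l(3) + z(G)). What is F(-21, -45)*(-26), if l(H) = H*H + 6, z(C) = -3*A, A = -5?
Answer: -13/15 ≈ -0.86667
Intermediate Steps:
z(C) = 15 (z(C) = -3*(-5) = 15)
l(H) = 6 + H**2 (l(H) = H**2 + 6 = 6 + H**2)
F(G, b) = 1/30 (F(G, b) = 1/((6 + 3**2) + 15) = 1/((6 + 9) + 15) = 1/(15 + 15) = 1/30)
F(-21, -45)*(-26) = (1/30)*(-26) = -13/15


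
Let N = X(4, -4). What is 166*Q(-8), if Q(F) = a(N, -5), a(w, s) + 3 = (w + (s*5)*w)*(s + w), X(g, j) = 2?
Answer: 23406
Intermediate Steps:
N = 2
a(w, s) = -3 + (s + w)*(w + 5*s*w) (a(w, s) = -3 + (w + (s*5)*w)*(s + w) = -3 + (w + (5*s)*w)*(s + w) = -3 + (w + 5*s*w)*(s + w) = -3 + (s + w)*(w + 5*s*w))
Q(F) = 141 (Q(F) = -3 + 2² - 5*2 + 5*(-5)*2² + 5*2*(-5)² = -3 + 4 - 10 + 5*(-5)*4 + 5*2*25 = -3 + 4 - 10 - 100 + 250 = 141)
166*Q(-8) = 166*141 = 23406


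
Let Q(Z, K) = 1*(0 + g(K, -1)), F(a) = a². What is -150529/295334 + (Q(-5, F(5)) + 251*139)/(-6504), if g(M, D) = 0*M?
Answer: -5641474271/960426168 ≈ -5.8739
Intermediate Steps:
g(M, D) = 0
Q(Z, K) = 0 (Q(Z, K) = 1*(0 + 0) = 1*0 = 0)
-150529/295334 + (Q(-5, F(5)) + 251*139)/(-6504) = -150529/295334 + (0 + 251*139)/(-6504) = -150529*1/295334 + (0 + 34889)*(-1/6504) = -150529/295334 + 34889*(-1/6504) = -150529/295334 - 34889/6504 = -5641474271/960426168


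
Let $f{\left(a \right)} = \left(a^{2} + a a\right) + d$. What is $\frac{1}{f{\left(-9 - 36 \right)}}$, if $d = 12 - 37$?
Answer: $\frac{1}{4025} \approx 0.00024845$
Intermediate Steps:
$d = -25$
$f{\left(a \right)} = -25 + 2 a^{2}$ ($f{\left(a \right)} = \left(a^{2} + a a\right) - 25 = \left(a^{2} + a^{2}\right) - 25 = 2 a^{2} - 25 = -25 + 2 a^{2}$)
$\frac{1}{f{\left(-9 - 36 \right)}} = \frac{1}{-25 + 2 \left(-9 - 36\right)^{2}} = \frac{1}{-25 + 2 \left(-45\right)^{2}} = \frac{1}{-25 + 2 \cdot 2025} = \frac{1}{-25 + 4050} = \frac{1}{4025}$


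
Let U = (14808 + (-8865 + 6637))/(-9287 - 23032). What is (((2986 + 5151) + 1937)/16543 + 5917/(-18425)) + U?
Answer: -999146063939/9850985523225 ≈ -0.10143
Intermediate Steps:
U = -12580/32319 (U = (14808 - 2228)/(-32319) = 12580*(-1/32319) = -12580/32319 ≈ -0.38924)
(((2986 + 5151) + 1937)/16543 + 5917/(-18425)) + U = (((2986 + 5151) + 1937)/16543 + 5917/(-18425)) - 12580/32319 = ((8137 + 1937)*(1/16543) + 5917*(-1/18425)) - 12580/32319 = (10074*(1/16543) - 5917/18425) - 12580/32319 = (10074/16543 - 5917/18425) - 12580/32319 = 87728519/304804775 - 12580/32319 = -999146063939/9850985523225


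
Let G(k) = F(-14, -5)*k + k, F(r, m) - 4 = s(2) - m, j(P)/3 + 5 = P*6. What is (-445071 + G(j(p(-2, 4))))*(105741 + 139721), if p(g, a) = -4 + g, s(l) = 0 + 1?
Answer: -109580127888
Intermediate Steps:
s(l) = 1
j(P) = -15 + 18*P (j(P) = -15 + 3*(P*6) = -15 + 3*(6*P) = -15 + 18*P)
F(r, m) = 5 - m (F(r, m) = 4 + (1 - m) = 5 - m)
G(k) = 11*k (G(k) = (5 - 1*(-5))*k + k = (5 + 5)*k + k = 10*k + k = 11*k)
(-445071 + G(j(p(-2, 4))))*(105741 + 139721) = (-445071 + 11*(-15 + 18*(-4 - 2)))*(105741 + 139721) = (-445071 + 11*(-15 + 18*(-6)))*245462 = (-445071 + 11*(-15 - 108))*245462 = (-445071 + 11*(-123))*245462 = (-445071 - 1353)*245462 = -446424*245462 = -109580127888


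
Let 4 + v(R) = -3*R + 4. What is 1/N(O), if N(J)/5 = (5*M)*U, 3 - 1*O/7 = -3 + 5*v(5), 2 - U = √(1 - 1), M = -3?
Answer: -1/150 ≈ -0.0066667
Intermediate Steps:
U = 2 (U = 2 - √(1 - 1) = 2 - √0 = 2 - 1*0 = 2 + 0 = 2)
v(R) = -3*R (v(R) = -4 + (-3*R + 4) = -4 + (4 - 3*R) = -3*R)
O = 567 (O = 21 - 7*(-3 + 5*(-3*5)) = 21 - 7*(-3 + 5*(-15)) = 21 - 7*(-3 - 75) = 21 - 7*(-78) = 21 + 546 = 567)
N(J) = -150 (N(J) = 5*((5*(-3))*2) = 5*(-15*2) = 5*(-30) = -150)
1/N(O) = 1/(-150) = -1/150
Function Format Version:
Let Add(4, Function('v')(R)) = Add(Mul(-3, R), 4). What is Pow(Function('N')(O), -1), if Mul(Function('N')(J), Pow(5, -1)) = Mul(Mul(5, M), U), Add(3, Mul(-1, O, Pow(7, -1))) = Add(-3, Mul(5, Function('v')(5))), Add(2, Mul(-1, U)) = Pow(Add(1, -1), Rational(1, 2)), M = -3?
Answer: Rational(-1, 150) ≈ -0.0066667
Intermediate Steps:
U = 2 (U = Add(2, Mul(-1, Pow(Add(1, -1), Rational(1, 2)))) = Add(2, Mul(-1, Pow(0, Rational(1, 2)))) = Add(2, Mul(-1, 0)) = Add(2, 0) = 2)
Function('v')(R) = Mul(-3, R) (Function('v')(R) = Add(-4, Add(Mul(-3, R), 4)) = Add(-4, Add(4, Mul(-3, R))) = Mul(-3, R))
O = 567 (O = Add(21, Mul(-7, Add(-3, Mul(5, Mul(-3, 5))))) = Add(21, Mul(-7, Add(-3, Mul(5, -15)))) = Add(21, Mul(-7, Add(-3, -75))) = Add(21, Mul(-7, -78)) = Add(21, 546) = 567)
Function('N')(J) = -150 (Function('N')(J) = Mul(5, Mul(Mul(5, -3), 2)) = Mul(5, Mul(-15, 2)) = Mul(5, -30) = -150)
Pow(Function('N')(O), -1) = Pow(-150, -1) = Rational(-1, 150)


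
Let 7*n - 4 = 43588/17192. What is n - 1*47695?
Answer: -1434923681/30086 ≈ -47694.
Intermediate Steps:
n = 28089/30086 (n = 4/7 + (43588/17192)/7 = 4/7 + (43588*(1/17192))/7 = 4/7 + (⅐)*(10897/4298) = 4/7 + 10897/30086 = 28089/30086 ≈ 0.93362)
n - 1*47695 = 28089/30086 - 1*47695 = 28089/30086 - 47695 = -1434923681/30086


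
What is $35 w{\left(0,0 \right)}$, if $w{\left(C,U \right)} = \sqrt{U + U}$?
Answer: $0$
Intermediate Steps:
$w{\left(C,U \right)} = \sqrt{2} \sqrt{U}$ ($w{\left(C,U \right)} = \sqrt{2 U} = \sqrt{2} \sqrt{U}$)
$35 w{\left(0,0 \right)} = 35 \sqrt{2} \sqrt{0} = 35 \sqrt{2} \cdot 0 = 35 \cdot 0 = 0$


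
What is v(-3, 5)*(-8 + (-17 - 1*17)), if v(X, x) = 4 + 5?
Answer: -378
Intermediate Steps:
v(X, x) = 9
v(-3, 5)*(-8 + (-17 - 1*17)) = 9*(-8 + (-17 - 1*17)) = 9*(-8 + (-17 - 17)) = 9*(-8 - 34) = 9*(-42) = -378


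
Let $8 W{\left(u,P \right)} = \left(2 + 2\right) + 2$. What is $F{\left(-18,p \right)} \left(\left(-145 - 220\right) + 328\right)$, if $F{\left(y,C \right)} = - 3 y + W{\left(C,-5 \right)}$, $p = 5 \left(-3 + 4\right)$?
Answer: $- \frac{8103}{4} \approx -2025.8$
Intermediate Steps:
$p = 5$ ($p = 5 \cdot 1 = 5$)
$W{\left(u,P \right)} = \frac{3}{4}$ ($W{\left(u,P \right)} = \frac{\left(2 + 2\right) + 2}{8} = \frac{4 + 2}{8} = \frac{1}{8} \cdot 6 = \frac{3}{4}$)
$F{\left(y,C \right)} = \frac{3}{4} - 3 y$ ($F{\left(y,C \right)} = - 3 y + \frac{3}{4} = \frac{3}{4} - 3 y$)
$F{\left(-18,p \right)} \left(\left(-145 - 220\right) + 328\right) = \left(\frac{3}{4} - -54\right) \left(\left(-145 - 220\right) + 328\right) = \left(\frac{3}{4} + 54\right) \left(\left(-145 - 220\right) + 328\right) = \frac{219 \left(-365 + 328\right)}{4} = \frac{219}{4} \left(-37\right) = - \frac{8103}{4}$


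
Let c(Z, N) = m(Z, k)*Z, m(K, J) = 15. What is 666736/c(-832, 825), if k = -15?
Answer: -41671/780 ≈ -53.424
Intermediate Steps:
c(Z, N) = 15*Z
666736/c(-832, 825) = 666736/((15*(-832))) = 666736/(-12480) = 666736*(-1/12480) = -41671/780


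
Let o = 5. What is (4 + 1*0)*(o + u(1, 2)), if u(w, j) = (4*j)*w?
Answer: 52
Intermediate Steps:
u(w, j) = 4*j*w
(4 + 1*0)*(o + u(1, 2)) = (4 + 1*0)*(5 + 4*2*1) = (4 + 0)*(5 + 8) = 4*13 = 52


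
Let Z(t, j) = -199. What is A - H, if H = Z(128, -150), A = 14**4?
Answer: 38615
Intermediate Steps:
A = 38416
H = -199
A - H = 38416 - 1*(-199) = 38416 + 199 = 38615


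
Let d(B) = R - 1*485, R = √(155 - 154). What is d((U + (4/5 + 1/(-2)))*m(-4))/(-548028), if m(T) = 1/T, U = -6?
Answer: 121/137007 ≈ 0.00088317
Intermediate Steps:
R = 1 (R = √1 = 1)
d(B) = -484 (d(B) = 1 - 1*485 = 1 - 485 = -484)
d((U + (4/5 + 1/(-2)))*m(-4))/(-548028) = -484/(-548028) = -484*(-1/548028) = 121/137007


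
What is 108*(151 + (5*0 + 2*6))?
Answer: 17604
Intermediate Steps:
108*(151 + (5*0 + 2*6)) = 108*(151 + (0 + 12)) = 108*(151 + 12) = 108*163 = 17604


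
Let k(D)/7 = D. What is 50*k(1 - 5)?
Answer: -1400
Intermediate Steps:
k(D) = 7*D
50*k(1 - 5) = 50*(7*(1 - 5)) = 50*(7*(-4)) = 50*(-28) = -1400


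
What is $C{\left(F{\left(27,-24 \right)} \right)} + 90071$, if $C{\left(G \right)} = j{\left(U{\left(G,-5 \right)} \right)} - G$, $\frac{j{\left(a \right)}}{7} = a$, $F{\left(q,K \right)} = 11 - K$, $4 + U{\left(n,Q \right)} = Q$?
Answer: $89973$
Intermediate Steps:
$U{\left(n,Q \right)} = -4 + Q$
$j{\left(a \right)} = 7 a$
$C{\left(G \right)} = -63 - G$ ($C{\left(G \right)} = 7 \left(-4 - 5\right) - G = 7 \left(-9\right) - G = -63 - G$)
$C{\left(F{\left(27,-24 \right)} \right)} + 90071 = \left(-63 - \left(11 - -24\right)\right) + 90071 = \left(-63 - \left(11 + 24\right)\right) + 90071 = \left(-63 - 35\right) + 90071 = -98 + 90071 = 89973$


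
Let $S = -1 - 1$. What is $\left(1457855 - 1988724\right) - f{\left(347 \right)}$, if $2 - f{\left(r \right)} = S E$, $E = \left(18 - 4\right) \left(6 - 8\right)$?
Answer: $-530815$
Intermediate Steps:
$S = -2$ ($S = -1 - 1 = -2$)
$E = -28$ ($E = 14 \left(-2\right) = -28$)
$f{\left(r \right)} = -54$ ($f{\left(r \right)} = 2 - \left(-2\right) \left(-28\right) = 2 - 56 = -54$)
$\left(1457855 - 1988724\right) - f{\left(347 \right)} = \left(1457855 - 1988724\right) - -54 = \left(1457855 - 1988724\right) + 54 = -530869 + 54 = -530815$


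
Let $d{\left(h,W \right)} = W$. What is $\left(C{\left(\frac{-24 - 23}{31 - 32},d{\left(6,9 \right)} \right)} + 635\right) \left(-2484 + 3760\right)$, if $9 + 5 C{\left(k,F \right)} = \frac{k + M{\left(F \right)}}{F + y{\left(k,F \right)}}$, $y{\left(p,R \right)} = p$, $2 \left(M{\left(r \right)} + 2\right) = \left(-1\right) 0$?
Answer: $\frac{56571779}{70} \approx 8.0817 \cdot 10^{5}$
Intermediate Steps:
$M{\left(r \right)} = -2$ ($M{\left(r \right)} = -2 + \frac{\left(-1\right) 0}{2} = -2 + \frac{1}{2} \cdot 0 = -2 + 0 = -2$)
$C{\left(k,F \right)} = - \frac{9}{5} + \frac{-2 + k}{5 \left(F + k\right)}$ ($C{\left(k,F \right)} = - \frac{9}{5} + \frac{\left(k - 2\right) \frac{1}{F + k}}{5} = - \frac{9}{5} + \frac{\left(-2 + k\right) \frac{1}{F + k}}{5} = - \frac{9}{5} + \frac{\frac{1}{F + k} \left(-2 + k\right)}{5} = - \frac{9}{5} + \frac{-2 + k}{5 \left(F + k\right)}$)
$\left(C{\left(\frac{-24 - 23}{31 - 32},d{\left(6,9 \right)} \right)} + 635\right) \left(-2484 + 3760\right) = \left(\frac{-2 - 81 - 8 \frac{-24 - 23}{31 - 32}}{5 \left(9 + \frac{-24 - 23}{31 - 32}\right)} + 635\right) \left(-2484 + 3760\right) = \left(\frac{-2 - 81 - 8 \left(- \frac{47}{-1}\right)}{5 \left(9 - \frac{47}{-1}\right)} + 635\right) 1276 = \left(\frac{-2 - 81 - 8 \left(\left(-47\right) \left(-1\right)\right)}{5 \left(9 - -47\right)} + 635\right) 1276 = \left(\frac{-2 - 81 - 376}{5 \left(9 + 47\right)} + 635\right) 1276 = \left(\frac{-2 - 81 - 376}{5 \cdot 56} + 635\right) 1276 = \left(\frac{1}{5} \cdot \frac{1}{56} \left(-459\right) + 635\right) 1276 = \left(- \frac{459}{280} + 635\right) 1276 = \frac{177341}{280} \cdot 1276 = \frac{56571779}{70}$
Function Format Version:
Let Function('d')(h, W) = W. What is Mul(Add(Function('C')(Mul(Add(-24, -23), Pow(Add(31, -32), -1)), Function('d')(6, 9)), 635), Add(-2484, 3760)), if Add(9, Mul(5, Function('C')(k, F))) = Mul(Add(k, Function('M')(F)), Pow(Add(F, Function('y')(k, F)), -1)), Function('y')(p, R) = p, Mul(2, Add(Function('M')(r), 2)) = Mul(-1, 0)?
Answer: Rational(56571779, 70) ≈ 8.0817e+5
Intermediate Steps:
Function('M')(r) = -2 (Function('M')(r) = Add(-2, Mul(Rational(1, 2), Mul(-1, 0))) = Add(-2, Mul(Rational(1, 2), 0)) = Add(-2, 0) = -2)
Function('C')(k, F) = Add(Rational(-9, 5), Mul(Rational(1, 5), Pow(Add(F, k), -1), Add(-2, k))) (Function('C')(k, F) = Add(Rational(-9, 5), Mul(Rational(1, 5), Mul(Add(k, -2), Pow(Add(F, k), -1)))) = Add(Rational(-9, 5), Mul(Rational(1, 5), Mul(Add(-2, k), Pow(Add(F, k), -1)))) = Add(Rational(-9, 5), Mul(Rational(1, 5), Mul(Pow(Add(F, k), -1), Add(-2, k)))) = Add(Rational(-9, 5), Mul(Rational(1, 5), Pow(Add(F, k), -1), Add(-2, k))))
Mul(Add(Function('C')(Mul(Add(-24, -23), Pow(Add(31, -32), -1)), Function('d')(6, 9)), 635), Add(-2484, 3760)) = Mul(Add(Mul(Rational(1, 5), Pow(Add(9, Mul(Add(-24, -23), Pow(Add(31, -32), -1))), -1), Add(-2, Mul(-9, 9), Mul(-8, Mul(Add(-24, -23), Pow(Add(31, -32), -1))))), 635), Add(-2484, 3760)) = Mul(Add(Mul(Rational(1, 5), Pow(Add(9, Mul(-47, Pow(-1, -1))), -1), Add(-2, -81, Mul(-8, Mul(-47, Pow(-1, -1))))), 635), 1276) = Mul(Add(Mul(Rational(1, 5), Pow(Add(9, Mul(-47, -1)), -1), Add(-2, -81, Mul(-8, Mul(-47, -1)))), 635), 1276) = Mul(Add(Mul(Rational(1, 5), Pow(Add(9, 47), -1), Add(-2, -81, Mul(-8, 47))), 635), 1276) = Mul(Add(Mul(Rational(1, 5), Pow(56, -1), Add(-2, -81, -376)), 635), 1276) = Mul(Add(Mul(Rational(1, 5), Rational(1, 56), -459), 635), 1276) = Mul(Add(Rational(-459, 280), 635), 1276) = Mul(Rational(177341, 280), 1276) = Rational(56571779, 70)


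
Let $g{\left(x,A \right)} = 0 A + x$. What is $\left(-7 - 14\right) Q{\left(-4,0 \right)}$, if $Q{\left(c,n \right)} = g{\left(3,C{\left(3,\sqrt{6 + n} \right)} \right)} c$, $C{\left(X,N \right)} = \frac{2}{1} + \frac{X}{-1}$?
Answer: $252$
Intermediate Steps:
$C{\left(X,N \right)} = 2 - X$ ($C{\left(X,N \right)} = 2 \cdot 1 + X \left(-1\right) = 2 - X$)
$g{\left(x,A \right)} = x$ ($g{\left(x,A \right)} = 0 + x = x$)
$Q{\left(c,n \right)} = 3 c$
$\left(-7 - 14\right) Q{\left(-4,0 \right)} = \left(-7 - 14\right) 3 \left(-4\right) = \left(-21\right) \left(-12\right) = 252$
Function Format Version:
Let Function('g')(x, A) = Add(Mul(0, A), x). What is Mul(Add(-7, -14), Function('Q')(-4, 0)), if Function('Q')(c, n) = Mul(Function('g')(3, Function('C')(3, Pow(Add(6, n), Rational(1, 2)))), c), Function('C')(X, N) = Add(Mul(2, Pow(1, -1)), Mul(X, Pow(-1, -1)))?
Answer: 252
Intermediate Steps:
Function('C')(X, N) = Add(2, Mul(-1, X)) (Function('C')(X, N) = Add(Mul(2, 1), Mul(X, -1)) = Add(2, Mul(-1, X)))
Function('g')(x, A) = x (Function('g')(x, A) = Add(0, x) = x)
Function('Q')(c, n) = Mul(3, c)
Mul(Add(-7, -14), Function('Q')(-4, 0)) = Mul(Add(-7, -14), Mul(3, -4)) = Mul(-21, -12) = 252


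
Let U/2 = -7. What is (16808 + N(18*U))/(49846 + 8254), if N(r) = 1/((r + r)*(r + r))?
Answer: 4269500929/14758329600 ≈ 0.28929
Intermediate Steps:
U = -14 (U = 2*(-7) = -14)
N(r) = 1/(4*r²) (N(r) = 1/((2*r)*(2*r)) = 1/(4*r²))
(16808 + N(18*U))/(49846 + 8254) = (16808 + 1/(4*(18*(-14))²))/(49846 + 8254) = (16808 + (¼)/(-252)²)/58100 = (16808 + (¼)*(1/63504))*(1/58100) = (16808 + 1/254016)*(1/58100) = (4269500929/254016)*(1/58100) = 4269500929/14758329600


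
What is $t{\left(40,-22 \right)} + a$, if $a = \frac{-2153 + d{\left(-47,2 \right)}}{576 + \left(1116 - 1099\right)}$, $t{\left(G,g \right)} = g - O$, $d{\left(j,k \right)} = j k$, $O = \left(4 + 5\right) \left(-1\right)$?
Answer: $- \frac{9956}{593} \approx -16.789$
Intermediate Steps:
$O = -9$ ($O = 9 \left(-1\right) = -9$)
$t{\left(G,g \right)} = 9 + g$ ($t{\left(G,g \right)} = g - -9 = g + 9 = 9 + g$)
$a = - \frac{2247}{593}$ ($a = \frac{-2153 - 94}{576 + \left(1116 - 1099\right)} = - \frac{2247}{576 + 17} = - \frac{2247}{593} \approx -3.7892$)
$t{\left(40,-22 \right)} + a = \left(9 - 22\right) - \frac{2247}{593} = -13 - \frac{2247}{593} = - \frac{9956}{593}$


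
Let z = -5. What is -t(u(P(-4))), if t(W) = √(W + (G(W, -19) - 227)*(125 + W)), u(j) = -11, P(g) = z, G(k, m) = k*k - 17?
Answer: -I*√14033 ≈ -118.46*I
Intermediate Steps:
G(k, m) = -17 + k² (G(k, m) = k² - 17 = -17 + k²)
P(g) = -5
t(W) = √(W + (-244 + W²)*(125 + W)) (t(W) = √(W + ((-17 + W²) - 227)*(125 + W)) = √(W + (-244 + W²)*(125 + W)))
-t(u(P(-4))) = -√(-30500 + (-11)³ - 243*(-11) + 125*(-11)²) = -√(-30500 - 1331 + 2673 + 125*121) = -√(-30500 - 1331 + 2673 + 15125) = -√(-14033) = -I*√14033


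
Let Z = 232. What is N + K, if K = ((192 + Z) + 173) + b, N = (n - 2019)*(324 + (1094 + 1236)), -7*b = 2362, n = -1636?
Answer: -67900773/7 ≈ -9.7001e+6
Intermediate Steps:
b = -2362/7 (b = -1/7*2362 = -2362/7 ≈ -337.43)
N = -9700370 (N = (-1636 - 2019)*(324 + (1094 + 1236)) = -3655*(324 + 2330) = -3655*2654 = -9700370)
K = 1817/7 (K = ((192 + 232) + 173) - 2362/7 = (424 + 173) - 2362/7 = 597 - 2362/7 = 1817/7 ≈ 259.57)
N + K = -9700370 + 1817/7 = -67900773/7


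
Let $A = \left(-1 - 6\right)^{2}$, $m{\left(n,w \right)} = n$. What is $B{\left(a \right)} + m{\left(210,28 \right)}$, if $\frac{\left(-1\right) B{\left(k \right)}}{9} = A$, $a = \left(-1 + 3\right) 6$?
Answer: $-231$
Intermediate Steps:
$a = 12$ ($a = 2 \cdot 6 = 12$)
$A = 49$ ($A = \left(-7\right)^{2} = 49$)
$B{\left(k \right)} = -441$ ($B{\left(k \right)} = \left(-9\right) 49 = -441$)
$B{\left(a \right)} + m{\left(210,28 \right)} = -441 + 210 = -231$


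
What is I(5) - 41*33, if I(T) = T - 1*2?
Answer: -1350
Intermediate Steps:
I(T) = -2 + T (I(T) = T - 2 = -2 + T)
I(5) - 41*33 = (-2 + 5) - 41*33 = 3 - 1353 = -1350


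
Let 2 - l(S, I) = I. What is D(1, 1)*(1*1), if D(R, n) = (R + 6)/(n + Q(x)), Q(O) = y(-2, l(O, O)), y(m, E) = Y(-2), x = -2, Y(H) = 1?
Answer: 7/2 ≈ 3.5000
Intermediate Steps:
l(S, I) = 2 - I
y(m, E) = 1
Q(O) = 1
D(R, n) = (6 + R)/(1 + n) (D(R, n) = (R + 6)/(n + 1) = (6 + R)/(1 + n))
D(1, 1)*(1*1) = ((6 + 1)/(1 + 1))*(1*1) = (7/2)*1 = 7/2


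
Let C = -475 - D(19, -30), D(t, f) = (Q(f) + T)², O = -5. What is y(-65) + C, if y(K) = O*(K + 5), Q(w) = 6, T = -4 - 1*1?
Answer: -176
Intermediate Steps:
T = -5 (T = -4 - 1 = -5)
y(K) = -25 - 5*K (y(K) = -5*(K + 5) = -5*(5 + K) = -25 - 5*K)
D(t, f) = 1 (D(t, f) = (6 - 5)² = 1² = 1)
C = -476 (C = -475 - 1*1 = -475 - 1 = -476)
y(-65) + C = (-25 - 5*(-65)) - 476 = (-25 + 325) - 476 = 300 - 476 = -176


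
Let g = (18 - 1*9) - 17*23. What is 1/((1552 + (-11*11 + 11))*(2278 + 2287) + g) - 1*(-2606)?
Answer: 17153598889/6582348 ≈ 2606.0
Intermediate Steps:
g = -382 (g = (18 - 9) - 391 = 9 - 391 = -382)
1/((1552 + (-11*11 + 11))*(2278 + 2287) + g) - 1*(-2606) = 1/((1552 + (-11*11 + 11))*(2278 + 2287) - 382) - 1*(-2606) = 1/((1552 + (-121 + 11))*4565 - 382) + 2606 = 1/((1552 - 110)*4565 - 382) + 2606 = 1/(1442*4565 - 382) + 2606 = 1/(6582730 - 382) + 2606 = 1/6582348 + 2606 = 17153598889/6582348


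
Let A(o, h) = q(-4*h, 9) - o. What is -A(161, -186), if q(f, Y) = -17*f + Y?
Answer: 12800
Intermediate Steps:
q(f, Y) = Y - 17*f
A(o, h) = 9 - o + 68*h (A(o, h) = (9 - (-68)*h) - o = (9 + 68*h) - o = 9 - o + 68*h)
-A(161, -186) = -(9 - 1*161 + 68*(-186)) = -(9 - 161 - 12648) = -1*(-12800) = 12800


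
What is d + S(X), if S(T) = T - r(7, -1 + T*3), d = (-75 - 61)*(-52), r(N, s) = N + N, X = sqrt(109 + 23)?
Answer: 7058 + 2*sqrt(33) ≈ 7069.5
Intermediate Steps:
X = 2*sqrt(33) (X = sqrt(132) = 2*sqrt(33) ≈ 11.489)
r(N, s) = 2*N
d = 7072 (d = -136*(-52) = 7072)
S(T) = -14 + T (S(T) = T - 2*7 = T - 1*14 = T - 14 = -14 + T)
d + S(X) = 7072 + (-14 + 2*sqrt(33)) = 7058 + 2*sqrt(33)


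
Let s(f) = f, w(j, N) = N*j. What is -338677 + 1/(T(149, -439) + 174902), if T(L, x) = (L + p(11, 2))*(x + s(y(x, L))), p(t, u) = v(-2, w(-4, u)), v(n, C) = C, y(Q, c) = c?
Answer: -45386782123/134012 ≈ -3.3868e+5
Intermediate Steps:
p(t, u) = -4*u (p(t, u) = u*(-4) = -4*u)
T(L, x) = (-8 + L)*(L + x) (T(L, x) = (L - 4*2)*(x + L) = (L - 8)*(L + x) = (-8 + L)*(L + x))
-338677 + 1/(T(149, -439) + 174902) = -338677 + 1/((149² - 8*149 - 8*(-439) + 149*(-439)) + 174902) = -338677 + 1/((22201 - 1192 + 3512 - 65411) + 174902) = -338677 + 1/(-40890 + 174902) = -338677 + 1/134012 = -45386782123/134012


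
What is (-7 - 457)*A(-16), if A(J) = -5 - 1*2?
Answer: 3248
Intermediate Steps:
A(J) = -7 (A(J) = -5 - 2 = -7)
(-7 - 457)*A(-16) = (-7 - 457)*(-7) = -464*(-7) = 3248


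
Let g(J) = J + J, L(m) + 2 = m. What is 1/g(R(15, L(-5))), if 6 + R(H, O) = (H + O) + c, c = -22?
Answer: -1/40 ≈ -0.025000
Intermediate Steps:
L(m) = -2 + m
R(H, O) = -28 + H + O (R(H, O) = -6 + ((H + O) - 22) = -6 + (-22 + H + O) = -28 + H + O)
g(J) = 2*J
1/g(R(15, L(-5))) = 1/(2*(-28 + 15 + (-2 - 5))) = 1/(2*(-28 + 15 - 7)) = 1/(2*(-20)) = 1/(-40) = -1/40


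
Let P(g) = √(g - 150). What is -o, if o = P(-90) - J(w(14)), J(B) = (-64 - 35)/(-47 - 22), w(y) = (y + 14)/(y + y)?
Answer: 33/23 - 4*I*√15 ≈ 1.4348 - 15.492*I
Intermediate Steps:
w(y) = (14 + y)/(2*y) (w(y) = (14 + y)/((2*y)) = (14 + y)*(1/(2*y)) = (14 + y)/(2*y))
J(B) = 33/23 (J(B) = -99/(-69) = -99*(-1/69) = 33/23)
P(g) = √(-150 + g)
o = -33/23 + 4*I*√15 (o = √(-150 - 90) - 1*33/23 = √(-240) - 33/23 = 4*I*√15 - 33/23 = -33/23 + 4*I*√15 ≈ -1.4348 + 15.492*I)
-o = -(-33/23 + 4*I*√15) = 33/23 - 4*I*√15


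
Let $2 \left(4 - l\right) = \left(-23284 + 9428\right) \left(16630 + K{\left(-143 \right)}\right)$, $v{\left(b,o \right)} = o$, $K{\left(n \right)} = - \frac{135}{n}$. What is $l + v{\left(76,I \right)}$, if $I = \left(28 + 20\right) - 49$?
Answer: $\frac{16476343229}{143} \approx 1.1522 \cdot 10^{8}$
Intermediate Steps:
$I = -1$ ($I = 48 - 49 = -1$)
$l = \frac{16476343372}{143}$ ($l = 4 - \frac{\left(-23284 + 9428\right) \left(16630 - \frac{135}{-143}\right)}{2} = 4 - \frac{\left(-13856\right) \left(16630 - - \frac{135}{143}\right)}{2} = 4 - \frac{\left(-13856\right) \left(16630 + \frac{135}{143}\right)}{2} = 4 - \frac{\left(-13856\right) \frac{2378225}{143}}{2} = 4 - - \frac{16476342800}{143} = 4 + \frac{16476342800}{143} = \frac{16476343372}{143} \approx 1.1522 \cdot 10^{8}$)
$l + v{\left(76,I \right)} = \frac{16476343372}{143} - 1 = \frac{16476343229}{143}$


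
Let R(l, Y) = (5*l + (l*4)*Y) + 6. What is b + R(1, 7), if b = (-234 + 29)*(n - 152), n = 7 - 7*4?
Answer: 35504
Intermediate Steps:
n = -21 (n = 7 - 28 = -21)
R(l, Y) = 6 + 5*l + 4*Y*l (R(l, Y) = (5*l + (4*l)*Y) + 6 = (5*l + 4*Y*l) + 6 = 6 + 5*l + 4*Y*l)
b = 35465 (b = (-234 + 29)*(-21 - 152) = -205*(-173) = 35465)
b + R(1, 7) = 35465 + (6 + 5*1 + 4*7*1) = 35465 + (6 + 5 + 28) = 35465 + 39 = 35504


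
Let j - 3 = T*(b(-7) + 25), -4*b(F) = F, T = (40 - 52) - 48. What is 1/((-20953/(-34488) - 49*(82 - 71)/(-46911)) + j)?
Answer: -539288856/863606908907 ≈ -0.00062446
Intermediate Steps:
T = -60 (T = -12 - 48 = -60)
b(F) = -F/4
j = -1602 (j = 3 - 60*(-1/4*(-7) + 25) = 3 - 60*(7/4 + 25) = 3 - 60*107/4 = 3 - 1605 = -1602)
1/((-20953/(-34488) - 49*(82 - 71)/(-46911)) + j) = 1/((-20953/(-34488) - 49*(82 - 71)/(-46911)) - 1602) = 1/((-20953*(-1/34488) - 49*11*(-1/46911)) - 1602) = 1/((20953/34488 - 539*(-1/46911)) - 1602) = 1/((20953/34488 + 539/46911) - 1602) = 1/(333838405/539288856 - 1602) = 1/(-863606908907/539288856) = -539288856/863606908907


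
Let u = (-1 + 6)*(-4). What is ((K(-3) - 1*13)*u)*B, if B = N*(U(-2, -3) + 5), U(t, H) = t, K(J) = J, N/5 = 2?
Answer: 9600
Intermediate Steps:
N = 10 (N = 5*2 = 10)
u = -20 (u = 5*(-4) = -20)
B = 30 (B = 10*(-2 + 5) = 10*3 = 30)
((K(-3) - 1*13)*u)*B = ((-3 - 1*13)*(-20))*30 = ((-3 - 13)*(-20))*30 = -16*(-20)*30 = 320*30 = 9600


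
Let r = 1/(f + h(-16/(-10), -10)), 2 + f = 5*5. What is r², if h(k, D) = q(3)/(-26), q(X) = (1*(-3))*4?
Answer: 169/93025 ≈ 0.0018167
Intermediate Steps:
q(X) = -12 (q(X) = -3*4 = -12)
h(k, D) = 6/13 (h(k, D) = -12/(-26) = -12*(-1/26) = 6/13)
f = 23 (f = -2 + 5*5 = -2 + 25 = 23)
r = 13/305 (r = 1/(23 + 6/13) = 1/(305/13) = 13/305 ≈ 0.042623)
r² = (13/305)² = 169/93025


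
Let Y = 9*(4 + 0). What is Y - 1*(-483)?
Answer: 519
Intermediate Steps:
Y = 36 (Y = 9*4 = 36)
Y - 1*(-483) = 36 - 1*(-483) = 36 + 483 = 519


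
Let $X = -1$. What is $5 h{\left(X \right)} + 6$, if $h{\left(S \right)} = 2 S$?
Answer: $-4$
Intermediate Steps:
$5 h{\left(X \right)} + 6 = 5 \cdot 2 \left(-1\right) + 6 = 5 \left(-2\right) + 6 = -10 + 6 = -4$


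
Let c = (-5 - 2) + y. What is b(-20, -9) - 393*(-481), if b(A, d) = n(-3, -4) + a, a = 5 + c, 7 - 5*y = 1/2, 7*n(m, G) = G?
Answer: 13232221/70 ≈ 1.8903e+5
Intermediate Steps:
n(m, G) = G/7
y = 13/10 (y = 7/5 - ⅕/2 = 7/5 - ⅕*½ = 7/5 - ⅒ = 13/10 ≈ 1.3000)
c = -57/10 (c = (-5 - 2) + 13/10 = -7 + 13/10 = -57/10 ≈ -5.7000)
a = -7/10 (a = 5 - 57/10 = -7/10 ≈ -0.70000)
b(A, d) = -89/70 (b(A, d) = (⅐)*(-4) - 7/10 = -4/7 - 7/10 = -89/70)
b(-20, -9) - 393*(-481) = -89/70 - 393*(-481) = -89/70 + 189033 = 13232221/70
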